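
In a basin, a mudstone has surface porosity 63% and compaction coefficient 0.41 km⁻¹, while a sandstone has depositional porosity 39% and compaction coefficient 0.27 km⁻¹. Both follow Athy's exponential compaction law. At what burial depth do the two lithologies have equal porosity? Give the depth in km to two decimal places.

3.43 km

Set n₀ₐ e^(−βₐz) = n₀ᵦ e^(−βᵦz) ⇒ ln(n₀ₐ/n₀ᵦ) = (βₐ − βᵦ)·z
z = ln(0.63/0.39) / (0.41 − 0.27) = 0.4796 / 0.14 = 3.426 km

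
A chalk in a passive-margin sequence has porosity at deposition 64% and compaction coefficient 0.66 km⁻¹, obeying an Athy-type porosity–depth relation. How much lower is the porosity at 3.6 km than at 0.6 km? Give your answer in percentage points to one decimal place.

n(0.6) = 0.64·e^(−0.66×0.6) = 0.4307
n(3.6) = 0.64·e^(−0.66×3.6) = 0.0595
Δn = 0.4307 − 0.0595 = 0.3713

37.1 percentage points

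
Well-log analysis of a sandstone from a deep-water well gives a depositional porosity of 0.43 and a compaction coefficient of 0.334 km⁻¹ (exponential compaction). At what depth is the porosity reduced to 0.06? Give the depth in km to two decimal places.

5.90 km

Invert Athy's law: z = ln(φ₀/φ) / k
z = ln(0.43/0.06) / 0.334 = ln(7.167) / 0.334 = 1.9694 / 0.334 = 5.897 km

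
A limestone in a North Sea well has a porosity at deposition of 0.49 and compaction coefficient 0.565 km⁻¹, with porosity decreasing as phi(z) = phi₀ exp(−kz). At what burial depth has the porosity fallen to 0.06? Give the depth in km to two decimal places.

3.72 km

Invert Athy's law: z = ln(phi₀/phi) / k
z = ln(0.49/0.06) / 0.565 = ln(8.167) / 0.565 = 2.1001 / 0.565 = 3.717 km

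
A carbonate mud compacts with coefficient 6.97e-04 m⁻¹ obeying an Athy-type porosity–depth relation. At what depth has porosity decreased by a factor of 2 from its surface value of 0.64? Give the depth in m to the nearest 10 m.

Working in km (1 km = 1000 m; c in km⁻¹ = c in m⁻¹ × 1000):
phi/phi₀ = 1/2 ⇒ exp(−c·Z) = 1/2 ⇒ Z = ln(2) / c
Z = 0.6931 / 0.697 = 0.994 km

990 m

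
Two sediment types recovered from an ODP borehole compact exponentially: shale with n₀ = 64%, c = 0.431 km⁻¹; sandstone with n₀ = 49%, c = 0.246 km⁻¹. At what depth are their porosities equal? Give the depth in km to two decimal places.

Set n₀ₐ e^(−cₐZ) = n₀ᵦ e^(−cᵦZ) ⇒ ln(n₀ₐ/n₀ᵦ) = (cₐ − cᵦ)·Z
Z = ln(0.64/0.49) / (0.431 − 0.246) = 0.2671 / 0.185 = 1.444 km

1.44 km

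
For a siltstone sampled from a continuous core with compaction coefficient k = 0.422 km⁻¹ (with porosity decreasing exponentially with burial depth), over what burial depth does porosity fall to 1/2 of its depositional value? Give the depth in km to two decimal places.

1.64 km

φ/φ₀ = 1/2 ⇒ exp(−k·d) = 1/2 ⇒ d = ln(2) / k
d = 0.6931 / 0.422 = 1.643 km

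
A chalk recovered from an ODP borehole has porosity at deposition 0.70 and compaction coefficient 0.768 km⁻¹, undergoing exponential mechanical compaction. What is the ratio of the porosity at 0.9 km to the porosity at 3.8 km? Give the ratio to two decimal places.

phi(Z₁)/phi(Z₂) = e^(−c·Z₁)/e^(−c·Z₂) = e^{c(Z₂−Z₁)}
= exp(0.768 × 2.9) = exp(2.227) = 9.2739

9.27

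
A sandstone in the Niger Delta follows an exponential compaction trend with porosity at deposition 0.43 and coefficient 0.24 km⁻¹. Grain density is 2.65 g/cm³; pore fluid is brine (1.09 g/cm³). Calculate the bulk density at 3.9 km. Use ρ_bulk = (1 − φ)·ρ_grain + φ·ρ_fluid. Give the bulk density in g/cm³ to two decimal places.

Porosity at depth: φ = 0.43·exp(−0.24×3.9) = 0.43×0.3922 = 0.1686
Bulk density: ρ_b = (1−φ)ρ_g + φ·ρ_f = 0.8314×2.65 + 0.1686×1.09
       = 2.203 + 0.184 = 2.387 g/cm³

2.39 g/cm³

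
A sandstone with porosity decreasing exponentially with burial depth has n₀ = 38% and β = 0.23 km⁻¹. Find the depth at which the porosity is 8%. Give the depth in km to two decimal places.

6.77 km

Invert Athy's law: d = ln(n₀/n) / β
d = ln(0.38/0.08) / 0.23 = ln(4.75) / 0.23 = 1.5581 / 0.23 = 6.775 km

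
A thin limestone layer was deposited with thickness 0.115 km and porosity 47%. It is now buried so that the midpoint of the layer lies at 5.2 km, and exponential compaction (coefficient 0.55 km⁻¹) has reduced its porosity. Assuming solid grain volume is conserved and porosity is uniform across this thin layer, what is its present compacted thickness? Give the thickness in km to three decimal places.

0.063 km

Porosity at 5.2 km: n = 0.47·exp(−0.55×5.2) = 0.0269
Solid-volume conservation: h(1−n) = h₀(1−n₀) ⇒ h = h₀·(1−n₀)/(1−n)
h = 0.115 × (1 − 0.47)/(1 − 0.0269) = 0.115 × 0.5447 = 0.0626 km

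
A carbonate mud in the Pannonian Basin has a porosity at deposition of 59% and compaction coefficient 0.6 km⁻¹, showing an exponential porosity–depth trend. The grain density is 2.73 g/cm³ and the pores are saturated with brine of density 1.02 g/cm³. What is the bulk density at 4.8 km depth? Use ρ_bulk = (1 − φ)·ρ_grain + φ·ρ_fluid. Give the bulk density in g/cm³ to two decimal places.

Porosity at depth: φ = 0.59·exp(−0.6×4.8) = 0.59×0.0561 = 0.0331
Bulk density: ρ_b = (1−φ)ρ_g + φ·ρ_f = 0.9669×2.73 + 0.0331×1.02
       = 2.640 + 0.034 = 2.673 g/cm³

2.67 g/cm³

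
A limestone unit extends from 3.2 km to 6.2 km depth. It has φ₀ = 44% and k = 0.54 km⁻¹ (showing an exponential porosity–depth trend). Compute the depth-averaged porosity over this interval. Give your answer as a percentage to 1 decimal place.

3.9%

⟨φ⟩ = (1/(Z₂−Z₁)) ∫ φ₀ e^(−kZ) dZ = φ₀·(e^(−k·Z₁) − e^(−k·Z₂)) / (k·(Z₂−Z₁))
e^(−0.54×3.2) = 0.1776; e^(−0.54×6.2) = 0.0352
⟨φ⟩ = 0.44 × (0.1776 − 0.0352) / (0.54 × 3) = 0.44 × 0.0880 = 0.0387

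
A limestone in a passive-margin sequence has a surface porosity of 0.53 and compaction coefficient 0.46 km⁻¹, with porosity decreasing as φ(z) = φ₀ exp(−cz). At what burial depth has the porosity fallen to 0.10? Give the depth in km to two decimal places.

Invert Athy's law: z = ln(φ₀/φ) / c
z = ln(0.53/0.1) / 0.46 = ln(5.3) / 0.46 = 1.6677 / 0.46 = 3.625 km

3.63 km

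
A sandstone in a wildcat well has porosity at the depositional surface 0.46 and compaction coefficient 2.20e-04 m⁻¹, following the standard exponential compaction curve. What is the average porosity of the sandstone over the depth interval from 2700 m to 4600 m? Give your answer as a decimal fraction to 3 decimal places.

Working in km (1 km = 1000 m; k in km⁻¹ = k in m⁻¹ × 1000):
⟨n⟩ = (1/(z₂−z₁)) ∫ n₀ e^(−kz) dz = n₀·(e^(−k·z₁) − e^(−k·z₂)) / (k·(z₂−z₁))
e^(−0.22×2.7) = 0.5521; e^(−0.22×4.6) = 0.3635
⟨n⟩ = 0.46 × (0.5521 − 0.3635) / (0.22 × 1.9) = 0.46 × 0.4513 = 0.2076

0.208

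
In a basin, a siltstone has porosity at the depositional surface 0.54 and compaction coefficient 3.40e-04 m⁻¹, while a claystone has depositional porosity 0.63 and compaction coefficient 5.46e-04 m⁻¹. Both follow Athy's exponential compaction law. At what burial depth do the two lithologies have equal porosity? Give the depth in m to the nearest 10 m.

750 m

Working in km (1 km = 1000 m; c in km⁻¹ = c in m⁻¹ × 1000):
Set φ₀ₐ e^(−cₐd) = φ₀ᵦ e^(−cᵦd) ⇒ ln(φ₀ₐ/φ₀ᵦ) = (cₐ − cᵦ)·d
d = ln(0.54/0.63) / (0.34 − 0.546) = -0.1542 / -0.206 = 0.748 km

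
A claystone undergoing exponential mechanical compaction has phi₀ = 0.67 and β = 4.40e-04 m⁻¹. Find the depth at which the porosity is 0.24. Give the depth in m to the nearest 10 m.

2330 m

Working in km (1 km = 1000 m; β in km⁻¹ = β in m⁻¹ × 1000):
Invert Athy's law: z = ln(phi₀/phi) / β
z = ln(0.67/0.24) / 0.44 = ln(2.792) / 0.44 = 1.0266 / 0.44 = 2.333 km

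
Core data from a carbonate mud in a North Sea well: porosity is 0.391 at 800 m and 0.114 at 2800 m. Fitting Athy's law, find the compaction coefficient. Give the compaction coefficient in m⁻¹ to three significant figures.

Working in km (1 km = 1000 m; c in km⁻¹ = c in m⁻¹ × 1000):
Athy: φ(z) = φ₀ e^(−cz) ⇒ φ₁/φ₂ = e^{c(z₂−z₁)} ⇒ c = ln(φ₁/φ₂)/(z₂−z₁)
c = ln(0.391/0.114) / (2.8 − 0.8) = ln(3.43) / 2 = 1.2325 / 2 = 0.6163 km⁻¹

0.000616 m⁻¹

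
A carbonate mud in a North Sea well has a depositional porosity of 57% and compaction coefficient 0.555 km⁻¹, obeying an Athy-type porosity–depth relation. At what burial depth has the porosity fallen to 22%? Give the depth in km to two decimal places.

Invert Athy's law: d = ln(n₀/n) / k
d = ln(0.57/0.22) / 0.555 = ln(2.591) / 0.555 = 0.9520 / 0.555 = 1.715 km

1.72 km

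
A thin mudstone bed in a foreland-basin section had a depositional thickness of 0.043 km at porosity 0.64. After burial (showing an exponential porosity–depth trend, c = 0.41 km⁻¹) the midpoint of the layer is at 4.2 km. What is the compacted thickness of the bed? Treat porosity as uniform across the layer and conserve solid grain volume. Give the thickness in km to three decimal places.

0.017 km

Porosity at 4.2 km: phi = 0.64·exp(−0.41×4.2) = 0.1144
Solid-volume conservation: h(1−phi) = h₀(1−phi₀) ⇒ h = h₀·(1−phi₀)/(1−phi)
h = 0.043 × (1 − 0.64)/(1 − 0.1144) = 0.043 × 0.4065 = 0.0175 km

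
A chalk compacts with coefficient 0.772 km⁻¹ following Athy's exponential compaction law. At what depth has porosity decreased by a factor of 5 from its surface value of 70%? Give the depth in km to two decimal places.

2.08 km

n/n₀ = 1/5 ⇒ exp(−β·Z) = 1/5 ⇒ Z = ln(5) / β
Z = 1.6094 / 0.772 = 2.085 km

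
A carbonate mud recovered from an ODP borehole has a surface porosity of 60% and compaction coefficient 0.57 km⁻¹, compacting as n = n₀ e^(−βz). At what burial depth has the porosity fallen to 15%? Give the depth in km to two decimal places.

2.43 km

Invert Athy's law: z = ln(n₀/n) / β
z = ln(0.6/0.15) / 0.57 = ln(4) / 0.57 = 1.3863 / 0.57 = 2.432 km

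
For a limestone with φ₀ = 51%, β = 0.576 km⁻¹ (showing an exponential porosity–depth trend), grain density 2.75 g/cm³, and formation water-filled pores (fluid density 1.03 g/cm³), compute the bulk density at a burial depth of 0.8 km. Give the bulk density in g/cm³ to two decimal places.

Porosity at depth: φ = 0.51·exp(−0.576×0.8) = 0.51×0.6308 = 0.3217
Bulk density: ρ_b = (1−φ)ρ_g + φ·ρ_f = 0.6783×2.75 + 0.3217×1.03
       = 1.865 + 0.331 = 2.197 g/cm³

2.20 g/cm³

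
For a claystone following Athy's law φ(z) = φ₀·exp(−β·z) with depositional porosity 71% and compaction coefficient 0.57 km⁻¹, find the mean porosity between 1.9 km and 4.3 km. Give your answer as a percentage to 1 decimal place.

13.1%

⟨φ⟩ = (1/(z₂−z₁)) ∫ φ₀ e^(−βz) dz = φ₀·(e^(−β·z₁) − e^(−β·z₂)) / (β·(z₂−z₁))
e^(−0.57×1.9) = 0.3386; e^(−0.57×4.3) = 0.0862
⟨φ⟩ = 0.71 × (0.3386 − 0.0862) / (0.57 × 2.4) = 0.71 × 0.1845 = 0.1310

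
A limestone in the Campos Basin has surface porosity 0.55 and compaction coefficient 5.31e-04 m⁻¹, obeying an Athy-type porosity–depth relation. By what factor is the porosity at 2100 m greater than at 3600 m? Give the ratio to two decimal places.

Working in km (1 km = 1000 m; k in km⁻¹ = k in m⁻¹ × 1000):
n(z₁)/n(z₂) = e^(−k·z₁)/e^(−k·z₂) = e^{k(z₂−z₁)}
= exp(0.531 × 1.5) = exp(0.7965) = 2.2178

2.22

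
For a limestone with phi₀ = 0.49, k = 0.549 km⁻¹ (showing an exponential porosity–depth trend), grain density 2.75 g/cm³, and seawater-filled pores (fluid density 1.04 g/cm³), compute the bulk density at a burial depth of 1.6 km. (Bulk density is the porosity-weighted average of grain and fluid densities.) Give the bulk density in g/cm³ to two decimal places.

2.40 g/cm³

Porosity at depth: phi = 0.49·exp(−0.549×1.6) = 0.49×0.4154 = 0.2036
Bulk density: ρ_b = (1−phi)ρ_g + phi·ρ_f = 0.7964×2.75 + 0.2036×1.04
       = 2.190 + 0.212 = 2.402 g/cm³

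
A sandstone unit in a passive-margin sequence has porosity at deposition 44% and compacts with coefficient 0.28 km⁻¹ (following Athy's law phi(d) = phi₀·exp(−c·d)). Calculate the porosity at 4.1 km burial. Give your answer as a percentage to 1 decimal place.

14.0%

phi = phi₀·exp(−c·d) = 0.44 × exp(−0.28 × 4.1) = 0.44 × exp(−1.148)
  = 0.44 × 0.3173 = 0.1396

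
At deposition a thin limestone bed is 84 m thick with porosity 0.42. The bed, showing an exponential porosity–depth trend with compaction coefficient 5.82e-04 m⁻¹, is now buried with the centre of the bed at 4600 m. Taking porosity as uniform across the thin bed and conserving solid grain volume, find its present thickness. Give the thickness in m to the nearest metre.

50 m

Working in km (1 km = 1000 m; c in km⁻¹ = c in m⁻¹ × 1000):
Porosity at 4.6 km: n = 0.42·exp(−0.582×4.6) = 0.0289
Solid-volume conservation: h(1−n) = h₀(1−n₀) ⇒ h = h₀·(1−n₀)/(1−n)
h = 0.084 × (1 − 0.42)/(1 − 0.0289) = 0.084 × 0.5972 = 0.0502 km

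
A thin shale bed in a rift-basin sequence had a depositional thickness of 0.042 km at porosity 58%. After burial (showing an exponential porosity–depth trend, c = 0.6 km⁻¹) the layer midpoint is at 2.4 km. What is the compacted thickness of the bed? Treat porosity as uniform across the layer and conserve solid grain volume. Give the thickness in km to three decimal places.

0.020 km

Porosity at 2.4 km: n = 0.58·exp(−0.6×2.4) = 0.1374
Solid-volume conservation: h(1−n) = h₀(1−n₀) ⇒ h = h₀·(1−n₀)/(1−n)
h = 0.042 × (1 − 0.58)/(1 − 0.1374) = 0.042 × 0.4869 = 0.0205 km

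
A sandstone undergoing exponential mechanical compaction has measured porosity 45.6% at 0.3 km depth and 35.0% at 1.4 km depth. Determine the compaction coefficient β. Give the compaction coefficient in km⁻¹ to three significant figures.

0.241 km⁻¹

Athy: n(d) = n₀ e^(−βd) ⇒ n₁/n₂ = e^{β(d₂−d₁)} ⇒ β = ln(n₁/n₂)/(d₂−d₁)
β = ln(0.456/0.35) / (1.4 − 0.3) = ln(1.303) / 1.1 = 0.2646 / 1.1 = 0.2405 km⁻¹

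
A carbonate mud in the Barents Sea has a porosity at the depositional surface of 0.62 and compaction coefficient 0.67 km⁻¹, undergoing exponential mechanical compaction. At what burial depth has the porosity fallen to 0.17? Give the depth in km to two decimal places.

Invert Athy's law: d = ln(phi₀/phi) / k
d = ln(0.62/0.17) / 0.67 = ln(3.647) / 0.67 = 1.2939 / 0.67 = 1.931 km

1.93 km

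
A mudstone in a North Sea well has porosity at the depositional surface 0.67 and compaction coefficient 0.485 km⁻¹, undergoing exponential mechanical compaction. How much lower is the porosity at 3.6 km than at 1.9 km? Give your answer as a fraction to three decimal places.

φ(1.9) = 0.67·e^(−0.485×1.9) = 0.2666
φ(3.6) = 0.67·e^(−0.485×3.6) = 0.1169
Δφ = 0.2666 − 0.1169 = 0.1497

0.150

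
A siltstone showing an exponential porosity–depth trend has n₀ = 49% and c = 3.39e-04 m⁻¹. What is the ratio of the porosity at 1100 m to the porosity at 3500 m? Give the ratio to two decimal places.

Working in km (1 km = 1000 m; c in km⁻¹ = c in m⁻¹ × 1000):
n(d₁)/n(d₂) = e^(−c·d₁)/e^(−c·d₂) = e^{c(d₂−d₁)}
= exp(0.339 × 2.4) = exp(0.8136) = 2.2560

2.26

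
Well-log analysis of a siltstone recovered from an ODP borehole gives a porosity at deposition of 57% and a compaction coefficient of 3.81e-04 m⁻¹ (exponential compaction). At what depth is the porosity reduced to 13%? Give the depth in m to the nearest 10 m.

3880 m

Working in km (1 km = 1000 m; c in km⁻¹ = c in m⁻¹ × 1000):
Invert Athy's law: Z = ln(φ₀/φ) / c
Z = ln(0.57/0.13) / 0.381 = ln(4.385) / 0.381 = 1.4781 / 0.381 = 3.880 km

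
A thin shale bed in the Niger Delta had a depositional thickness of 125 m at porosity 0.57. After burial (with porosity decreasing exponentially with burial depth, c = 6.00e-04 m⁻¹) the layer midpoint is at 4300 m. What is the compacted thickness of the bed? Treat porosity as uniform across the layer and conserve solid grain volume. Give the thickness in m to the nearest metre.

Working in km (1 km = 1000 m; c in km⁻¹ = c in m⁻¹ × 1000):
Porosity at 4.3 km: φ = 0.57·exp(−0.6×4.3) = 0.0432
Solid-volume conservation: h(1−φ) = h₀(1−φ₀) ⇒ h = h₀·(1−φ₀)/(1−φ)
h = 0.125 × (1 − 0.57)/(1 − 0.0432) = 0.125 × 0.4494 = 0.0562 km

56 m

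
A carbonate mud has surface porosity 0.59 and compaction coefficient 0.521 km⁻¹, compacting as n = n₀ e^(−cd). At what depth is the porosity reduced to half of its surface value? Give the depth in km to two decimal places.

1.33 km

n/n₀ = 1/2 ⇒ exp(−c·d) = 1/2 ⇒ d = ln(2) / c
d = 0.6931 / 0.521 = 1.330 km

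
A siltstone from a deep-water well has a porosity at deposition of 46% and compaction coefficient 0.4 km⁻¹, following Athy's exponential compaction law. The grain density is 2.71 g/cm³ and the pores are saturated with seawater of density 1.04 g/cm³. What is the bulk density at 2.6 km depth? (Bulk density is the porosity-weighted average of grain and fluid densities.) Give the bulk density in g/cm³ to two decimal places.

2.44 g/cm³

Porosity at depth: phi = 0.46·exp(−0.4×2.6) = 0.46×0.3535 = 0.1626
Bulk density: ρ_b = (1−phi)ρ_g + phi·ρ_f = 0.8374×2.71 + 0.1626×1.04
       = 2.269 + 0.169 = 2.438 g/cm³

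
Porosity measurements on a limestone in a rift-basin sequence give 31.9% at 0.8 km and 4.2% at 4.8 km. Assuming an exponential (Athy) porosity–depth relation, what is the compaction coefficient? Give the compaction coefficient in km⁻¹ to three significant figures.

Athy: n(z) = n₀ e^(−cz) ⇒ n₁/n₂ = e^{c(z₂−z₁)} ⇒ c = ln(n₁/n₂)/(z₂−z₁)
c = ln(0.319/0.042) / (4.8 − 0.8) = ln(7.595) / 4 = 2.0275 / 4 = 0.5069 km⁻¹

0.507 km⁻¹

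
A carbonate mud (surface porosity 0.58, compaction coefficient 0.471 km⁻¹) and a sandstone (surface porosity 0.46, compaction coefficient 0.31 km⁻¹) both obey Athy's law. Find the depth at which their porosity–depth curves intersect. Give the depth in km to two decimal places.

1.44 km

Set φ₀ₐ e^(−cₐZ) = φ₀ᵦ e^(−cᵦZ) ⇒ ln(φ₀ₐ/φ₀ᵦ) = (cₐ − cᵦ)·Z
Z = ln(0.58/0.46) / (0.471 − 0.31) = 0.2318 / 0.161 = 1.440 km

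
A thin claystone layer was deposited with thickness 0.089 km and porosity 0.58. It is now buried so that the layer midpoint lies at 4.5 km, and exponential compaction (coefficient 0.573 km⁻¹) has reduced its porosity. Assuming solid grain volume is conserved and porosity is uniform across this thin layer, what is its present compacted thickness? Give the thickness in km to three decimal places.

Porosity at 4.5 km: φ = 0.58·exp(−0.573×4.5) = 0.0440
Solid-volume conservation: h(1−φ) = h₀(1−φ₀) ⇒ h = h₀·(1−φ₀)/(1−φ)
h = 0.089 × (1 − 0.58)/(1 − 0.0440) = 0.089 × 0.4393 = 0.0391 km

0.039 km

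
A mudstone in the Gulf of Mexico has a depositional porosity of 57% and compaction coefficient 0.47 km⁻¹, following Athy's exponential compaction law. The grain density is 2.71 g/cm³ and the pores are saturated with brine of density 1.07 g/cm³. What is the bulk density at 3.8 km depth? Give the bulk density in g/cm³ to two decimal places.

Porosity at depth: phi = 0.57·exp(−0.47×3.8) = 0.57×0.1676 = 0.0955
Bulk density: ρ_b = (1−phi)ρ_g + phi·ρ_f = 0.9045×2.71 + 0.0955×1.07
       = 2.451 + 0.102 = 2.553 g/cm³

2.55 g/cm³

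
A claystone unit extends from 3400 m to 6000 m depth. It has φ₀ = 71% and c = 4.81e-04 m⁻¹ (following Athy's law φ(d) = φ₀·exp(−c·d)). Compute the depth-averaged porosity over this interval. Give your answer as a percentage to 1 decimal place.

7.9%

Working in km (1 km = 1000 m; c in km⁻¹ = c in m⁻¹ × 1000):
⟨φ⟩ = (1/(d₂−d₁)) ∫ φ₀ e^(−cd) dd = φ₀·(e^(−c·d₁) − e^(−c·d₂)) / (c·(d₂−d₁))
e^(−0.481×3.4) = 0.1949; e^(−0.481×6) = 0.0558
⟨φ⟩ = 0.71 × (0.1949 − 0.0558) / (0.481 × 2.6) = 0.71 × 0.1112 = 0.0790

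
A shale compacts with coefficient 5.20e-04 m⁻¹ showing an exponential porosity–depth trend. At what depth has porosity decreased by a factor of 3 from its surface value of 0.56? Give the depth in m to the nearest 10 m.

2110 m

Working in km (1 km = 1000 m; β in km⁻¹ = β in m⁻¹ × 1000):
φ/φ₀ = 1/3 ⇒ exp(−β·d) = 1/3 ⇒ d = ln(3) / β
d = 1.0986 / 0.52 = 2.113 km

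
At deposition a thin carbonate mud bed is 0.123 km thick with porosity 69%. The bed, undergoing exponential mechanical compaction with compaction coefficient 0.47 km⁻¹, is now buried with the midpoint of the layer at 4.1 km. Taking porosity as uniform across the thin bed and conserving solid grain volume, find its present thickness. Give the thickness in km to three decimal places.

Porosity at 4.1 km: phi = 0.69·exp(−0.47×4.1) = 0.1005
Solid-volume conservation: h(1−phi) = h₀(1−phi₀) ⇒ h = h₀·(1−phi₀)/(1−phi)
h = 0.123 × (1 − 0.69)/(1 − 0.1005) = 0.123 × 0.3446 = 0.0424 km

0.042 km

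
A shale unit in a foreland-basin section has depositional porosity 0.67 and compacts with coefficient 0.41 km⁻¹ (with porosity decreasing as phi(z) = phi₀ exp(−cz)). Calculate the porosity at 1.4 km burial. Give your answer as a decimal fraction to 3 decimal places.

phi = phi₀·exp(−c·z) = 0.67 × exp(−0.41 × 1.4) = 0.67 × exp(−0.574)
  = 0.67 × 0.5633 = 0.3774

0.377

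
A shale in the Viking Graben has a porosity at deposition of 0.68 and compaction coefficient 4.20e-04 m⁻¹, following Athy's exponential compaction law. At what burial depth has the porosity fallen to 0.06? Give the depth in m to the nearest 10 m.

Working in km (1 km = 1000 m; c in km⁻¹ = c in m⁻¹ × 1000):
Invert Athy's law: d = ln(φ₀/φ) / c
d = ln(0.68/0.06) / 0.42 = ln(11.33) / 0.42 = 2.4277 / 0.42 = 5.780 km

5780 m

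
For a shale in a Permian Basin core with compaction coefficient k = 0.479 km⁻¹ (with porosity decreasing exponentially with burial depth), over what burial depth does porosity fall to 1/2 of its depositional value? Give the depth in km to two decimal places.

1.45 km

phi/phi₀ = 1/2 ⇒ exp(−k·Z) = 1/2 ⇒ Z = ln(2) / k
Z = 0.6931 / 0.479 = 1.447 km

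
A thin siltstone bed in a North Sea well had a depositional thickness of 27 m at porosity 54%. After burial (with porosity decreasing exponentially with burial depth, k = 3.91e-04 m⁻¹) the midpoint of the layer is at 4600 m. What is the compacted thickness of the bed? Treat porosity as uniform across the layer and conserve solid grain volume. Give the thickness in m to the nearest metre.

14 m

Working in km (1 km = 1000 m; k in km⁻¹ = k in m⁻¹ × 1000):
Porosity at 4.6 km: φ = 0.54·exp(−0.391×4.6) = 0.0894
Solid-volume conservation: h(1−φ) = h₀(1−φ₀) ⇒ h = h₀·(1−φ₀)/(1−φ)
h = 0.027 × (1 − 0.54)/(1 − 0.0894) = 0.027 × 0.5052 = 0.0136 km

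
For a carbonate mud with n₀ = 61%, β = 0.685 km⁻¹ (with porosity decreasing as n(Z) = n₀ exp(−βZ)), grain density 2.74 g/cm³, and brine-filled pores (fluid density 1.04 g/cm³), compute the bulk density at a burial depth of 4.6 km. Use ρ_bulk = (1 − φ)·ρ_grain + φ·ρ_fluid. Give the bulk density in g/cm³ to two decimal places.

2.70 g/cm³

Porosity at depth: n = 0.61·exp(−0.685×4.6) = 0.61×0.0428 = 0.0261
Bulk density: ρ_b = (1−n)ρ_g + n·ρ_f = 0.9739×2.74 + 0.0261×1.04
       = 2.668 + 0.027 = 2.696 g/cm³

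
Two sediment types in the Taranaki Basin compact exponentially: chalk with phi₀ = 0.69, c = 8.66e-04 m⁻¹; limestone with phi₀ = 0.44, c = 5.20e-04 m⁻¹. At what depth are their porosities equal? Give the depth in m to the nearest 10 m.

1300 m

Working in km (1 km = 1000 m; c in km⁻¹ = c in m⁻¹ × 1000):
Set phi₀ₐ e^(−cₐZ) = phi₀ᵦ e^(−cᵦZ) ⇒ ln(phi₀ₐ/phi₀ᵦ) = (cₐ − cᵦ)·Z
Z = ln(0.69/0.44) / (0.866 − 0.52) = 0.4499 / 0.346 = 1.300 km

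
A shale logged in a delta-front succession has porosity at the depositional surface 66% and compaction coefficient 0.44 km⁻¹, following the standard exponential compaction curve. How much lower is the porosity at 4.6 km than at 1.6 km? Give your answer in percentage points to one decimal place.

23.9 percentage points

φ(1.6) = 0.66·e^(−0.44×1.6) = 0.3264
φ(4.6) = 0.66·e^(−0.44×4.6) = 0.0872
Δφ = 0.3264 − 0.0872 = 0.2392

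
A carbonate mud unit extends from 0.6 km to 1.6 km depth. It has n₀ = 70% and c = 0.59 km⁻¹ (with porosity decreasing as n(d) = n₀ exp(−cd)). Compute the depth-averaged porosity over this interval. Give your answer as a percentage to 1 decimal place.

37.1%

⟨n⟩ = (1/(d₂−d₁)) ∫ n₀ e^(−cd) dd = n₀·(e^(−c·d₁) − e^(−c·d₂)) / (c·(d₂−d₁))
e^(−0.59×0.6) = 0.7019; e^(−0.59×1.6) = 0.3891
⟨n⟩ = 0.7 × (0.7019 − 0.3891) / (0.59 × 1) = 0.7 × 0.5302 = 0.3711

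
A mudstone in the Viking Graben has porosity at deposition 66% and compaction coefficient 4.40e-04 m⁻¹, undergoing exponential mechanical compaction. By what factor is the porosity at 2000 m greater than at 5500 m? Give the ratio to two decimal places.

Working in km (1 km = 1000 m; k in km⁻¹ = k in m⁻¹ × 1000):
phi(Z₁)/phi(Z₂) = e^(−k·Z₁)/e^(−k·Z₂) = e^{k(Z₂−Z₁)}
= exp(0.44 × 3.5) = exp(1.54) = 4.6646

4.66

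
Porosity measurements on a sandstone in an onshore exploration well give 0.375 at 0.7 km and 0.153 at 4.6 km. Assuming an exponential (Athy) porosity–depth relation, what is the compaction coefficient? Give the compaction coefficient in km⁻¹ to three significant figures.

Athy: phi(z) = phi₀ e^(−kz) ⇒ phi₁/phi₂ = e^{k(z₂−z₁)} ⇒ k = ln(phi₁/phi₂)/(z₂−z₁)
k = ln(0.375/0.153) / (4.6 − 0.7) = ln(2.451) / 3.9 = 0.8965 / 3.9 = 0.2299 km⁻¹

0.230 km⁻¹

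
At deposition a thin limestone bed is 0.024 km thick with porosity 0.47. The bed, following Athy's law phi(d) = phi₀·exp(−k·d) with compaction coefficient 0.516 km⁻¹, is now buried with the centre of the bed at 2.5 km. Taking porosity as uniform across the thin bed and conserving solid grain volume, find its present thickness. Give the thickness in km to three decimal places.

0.015 km

Porosity at 2.5 km: phi = 0.47·exp(−0.516×2.5) = 0.1294
Solid-volume conservation: h(1−phi) = h₀(1−phi₀) ⇒ h = h₀·(1−phi₀)/(1−phi)
h = 0.024 × (1 − 0.47)/(1 − 0.1294) = 0.024 × 0.6088 = 0.0146 km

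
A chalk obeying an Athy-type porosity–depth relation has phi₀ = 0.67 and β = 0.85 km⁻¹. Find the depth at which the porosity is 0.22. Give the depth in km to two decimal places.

1.31 km

Invert Athy's law: z = ln(phi₀/phi) / β
z = ln(0.67/0.22) / 0.85 = ln(3.045) / 0.85 = 1.1137 / 0.85 = 1.310 km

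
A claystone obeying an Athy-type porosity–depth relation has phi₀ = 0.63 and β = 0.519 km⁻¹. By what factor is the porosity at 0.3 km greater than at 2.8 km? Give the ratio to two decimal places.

phi(d₁)/phi(d₂) = e^(−β·d₁)/e^(−β·d₂) = e^{β(d₂−d₁)}
= exp(0.519 × 2.5) = exp(1.298) = 3.6601

3.66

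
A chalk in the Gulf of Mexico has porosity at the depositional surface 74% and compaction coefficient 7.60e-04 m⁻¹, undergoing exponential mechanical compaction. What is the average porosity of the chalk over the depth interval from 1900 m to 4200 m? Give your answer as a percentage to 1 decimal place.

Working in km (1 km = 1000 m; β in km⁻¹ = β in m⁻¹ × 1000):
⟨n⟩ = (1/(d₂−d₁)) ∫ n₀ e^(−βd) dd = n₀·(e^(−β·d₁) − e^(−β·d₂)) / (β·(d₂−d₁))
e^(−0.76×1.9) = 0.2360; e^(−0.76×4.2) = 0.0411
⟨n⟩ = 0.74 × (0.2360 − 0.0411) / (0.76 × 2.3) = 0.74 × 0.1115 = 0.0825

8.3%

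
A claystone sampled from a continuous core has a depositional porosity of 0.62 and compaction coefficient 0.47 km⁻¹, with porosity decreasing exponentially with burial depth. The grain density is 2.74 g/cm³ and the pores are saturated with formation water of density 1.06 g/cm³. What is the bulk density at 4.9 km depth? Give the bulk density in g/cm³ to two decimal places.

Porosity at depth: phi = 0.62·exp(−0.47×4.9) = 0.62×0.1000 = 0.0620
Bulk density: ρ_b = (1−phi)ρ_g + phi·ρ_f = 0.9380×2.74 + 0.0620×1.06
       = 2.570 + 0.066 = 2.636 g/cm³

2.64 g/cm³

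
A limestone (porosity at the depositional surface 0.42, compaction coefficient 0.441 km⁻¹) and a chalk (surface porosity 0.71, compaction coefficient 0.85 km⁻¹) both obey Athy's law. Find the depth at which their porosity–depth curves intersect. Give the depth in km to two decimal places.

1.28 km

Set n₀ₐ e^(−βₐd) = n₀ᵦ e^(−βᵦd) ⇒ ln(n₀ₐ/n₀ᵦ) = (βₐ − βᵦ)·d
d = ln(0.42/0.71) / (0.441 − 0.85) = -0.5250 / -0.409 = 1.284 km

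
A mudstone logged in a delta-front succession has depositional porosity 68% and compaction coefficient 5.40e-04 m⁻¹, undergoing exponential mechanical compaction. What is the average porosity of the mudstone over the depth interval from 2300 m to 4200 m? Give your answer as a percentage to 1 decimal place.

Working in km (1 km = 1000 m; k in km⁻¹ = k in m⁻¹ × 1000):
⟨n⟩ = (1/(z₂−z₁)) ∫ n₀ e^(−kz) dz = n₀·(e^(−k·z₁) − e^(−k·z₂)) / (k·(z₂−z₁))
e^(−0.54×2.3) = 0.2888; e^(−0.54×4.2) = 0.1035
⟨n⟩ = 0.68 × (0.2888 − 0.1035) / (0.54 × 1.9) = 0.68 × 0.1806 = 0.1228

12.3%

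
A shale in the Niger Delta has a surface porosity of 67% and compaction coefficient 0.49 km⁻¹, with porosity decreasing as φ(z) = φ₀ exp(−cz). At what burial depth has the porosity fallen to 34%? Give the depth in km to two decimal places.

1.38 km

Invert Athy's law: z = ln(φ₀/φ) / c
z = ln(0.67/0.34) / 0.49 = ln(1.971) / 0.49 = 0.6783 / 0.49 = 1.384 km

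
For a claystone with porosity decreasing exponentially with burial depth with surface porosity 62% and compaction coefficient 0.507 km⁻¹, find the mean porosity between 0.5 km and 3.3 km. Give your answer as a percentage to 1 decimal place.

25.7%

⟨φ⟩ = (1/(z₂−z₁)) ∫ φ₀ e^(−βz) dz = φ₀·(e^(−β·z₁) − e^(−β·z₂)) / (β·(z₂−z₁))
e^(−0.507×0.5) = 0.7761; e^(−0.507×3.3) = 0.1877
⟨φ⟩ = 0.62 × (0.7761 − 0.1877) / (0.507 × 2.8) = 0.62 × 0.4145 = 0.2570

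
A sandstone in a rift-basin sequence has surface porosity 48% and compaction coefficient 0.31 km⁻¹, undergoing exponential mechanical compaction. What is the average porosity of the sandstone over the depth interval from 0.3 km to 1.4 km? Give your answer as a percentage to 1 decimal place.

⟨φ⟩ = (1/(d₂−d₁)) ∫ φ₀ e^(−cd) dd = φ₀·(e^(−c·d₁) − e^(−c·d₂)) / (c·(d₂−d₁))
e^(−0.31×0.3) = 0.9112; e^(−0.31×1.4) = 0.6479
⟨φ⟩ = 0.48 × (0.9112 − 0.6479) / (0.31 × 1.1) = 0.48 × 0.7721 = 0.3706

37.1%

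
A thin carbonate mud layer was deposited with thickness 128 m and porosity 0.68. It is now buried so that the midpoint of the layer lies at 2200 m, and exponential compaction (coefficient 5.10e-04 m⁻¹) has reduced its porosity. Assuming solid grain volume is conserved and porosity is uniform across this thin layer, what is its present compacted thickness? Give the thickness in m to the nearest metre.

53 m

Working in km (1 km = 1000 m; β in km⁻¹ = β in m⁻¹ × 1000):
Porosity at 2.2 km: n = 0.68·exp(−0.51×2.2) = 0.2214
Solid-volume conservation: h(1−n) = h₀(1−n₀) ⇒ h = h₀·(1−n₀)/(1−n)
h = 0.128 × (1 − 0.68)/(1 − 0.2214) = 0.128 × 0.4110 = 0.0526 km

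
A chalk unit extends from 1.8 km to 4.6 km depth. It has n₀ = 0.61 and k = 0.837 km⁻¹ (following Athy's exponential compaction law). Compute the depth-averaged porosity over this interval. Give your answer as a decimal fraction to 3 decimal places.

⟨n⟩ = (1/(d₂−d₁)) ∫ n₀ e^(−kd) dd = n₀·(e^(−k·d₁) − e^(−k·d₂)) / (k·(d₂−d₁))
e^(−0.837×1.8) = 0.2217; e^(−0.837×4.6) = 0.0213
⟨n⟩ = 0.61 × (0.2217 − 0.0213) / (0.837 × 2.8) = 0.61 × 0.0855 = 0.0522

0.052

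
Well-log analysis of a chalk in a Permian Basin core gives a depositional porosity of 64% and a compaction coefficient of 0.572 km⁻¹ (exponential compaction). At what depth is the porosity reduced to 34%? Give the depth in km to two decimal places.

1.11 km

Invert Athy's law: d = ln(φ₀/φ) / c
d = ln(0.64/0.34) / 0.572 = ln(1.882) / 0.572 = 0.6325 / 0.572 = 1.106 km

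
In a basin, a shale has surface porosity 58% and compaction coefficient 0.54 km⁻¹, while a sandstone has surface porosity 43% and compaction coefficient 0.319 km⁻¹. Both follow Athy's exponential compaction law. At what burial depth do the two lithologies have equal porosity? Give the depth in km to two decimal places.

Set n₀ₐ e^(−βₐz) = n₀ᵦ e^(−βᵦz) ⇒ ln(n₀ₐ/n₀ᵦ) = (βₐ − βᵦ)·z
z = ln(0.58/0.43) / (0.54 − 0.319) = 0.2992 / 0.221 = 1.354 km

1.35 km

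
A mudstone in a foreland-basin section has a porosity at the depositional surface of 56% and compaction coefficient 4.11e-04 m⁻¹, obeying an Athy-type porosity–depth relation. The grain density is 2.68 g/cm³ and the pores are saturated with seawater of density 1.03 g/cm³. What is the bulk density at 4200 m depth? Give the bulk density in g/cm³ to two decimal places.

2.52 g/cm³

Working in km (1 km = 1000 m; k in km⁻¹ = k in m⁻¹ × 1000):
Porosity at depth: φ = 0.56·exp(−0.411×4.2) = 0.56×0.1780 = 0.0997
Bulk density: ρ_b = (1−φ)ρ_g + φ·ρ_f = 0.9003×2.68 + 0.0997×1.03
       = 2.413 + 0.103 = 2.516 g/cm³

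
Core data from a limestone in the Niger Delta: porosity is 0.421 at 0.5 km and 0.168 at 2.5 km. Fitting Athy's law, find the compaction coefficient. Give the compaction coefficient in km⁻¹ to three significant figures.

Athy: phi(d) = phi₀ e^(−βd) ⇒ phi₁/phi₂ = e^{β(d₂−d₁)} ⇒ β = ln(phi₁/phi₂)/(d₂−d₁)
β = ln(0.421/0.168) / (2.5 − 0.5) = ln(2.506) / 2 = 0.9187 / 2 = 0.4593 km⁻¹

0.459 km⁻¹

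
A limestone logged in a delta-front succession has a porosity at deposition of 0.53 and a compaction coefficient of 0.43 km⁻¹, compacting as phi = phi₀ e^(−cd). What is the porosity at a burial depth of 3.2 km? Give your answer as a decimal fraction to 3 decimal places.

0.134

phi = phi₀·exp(−c·d) = 0.53 × exp(−0.43 × 3.2) = 0.53 × exp(−1.376)
  = 0.53 × 0.2526 = 0.1339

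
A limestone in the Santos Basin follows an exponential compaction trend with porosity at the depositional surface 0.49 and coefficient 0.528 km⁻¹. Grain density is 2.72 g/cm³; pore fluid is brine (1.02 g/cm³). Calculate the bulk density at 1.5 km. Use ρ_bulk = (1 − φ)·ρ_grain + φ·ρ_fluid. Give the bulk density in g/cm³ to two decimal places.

Porosity at depth: n = 0.49·exp(−0.528×1.5) = 0.49×0.4529 = 0.2219
Bulk density: ρ_b = (1−n)ρ_g + n·ρ_f = 0.7781×2.72 + 0.2219×1.02
       = 2.116 + 0.226 = 2.343 g/cm³

2.34 g/cm³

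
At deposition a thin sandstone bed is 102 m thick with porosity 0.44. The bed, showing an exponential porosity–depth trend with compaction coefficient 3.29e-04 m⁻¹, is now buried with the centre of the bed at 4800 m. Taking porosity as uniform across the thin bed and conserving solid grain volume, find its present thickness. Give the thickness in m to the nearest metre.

Working in km (1 km = 1000 m; β in km⁻¹ = β in m⁻¹ × 1000):
Porosity at 4.8 km: phi = 0.44·exp(−0.329×4.8) = 0.0907
Solid-volume conservation: h(1−phi) = h₀(1−phi₀) ⇒ h = h₀·(1−phi₀)/(1−phi)
h = 0.102 × (1 − 0.44)/(1 − 0.0907) = 0.102 × 0.6159 = 0.0628 km

63 m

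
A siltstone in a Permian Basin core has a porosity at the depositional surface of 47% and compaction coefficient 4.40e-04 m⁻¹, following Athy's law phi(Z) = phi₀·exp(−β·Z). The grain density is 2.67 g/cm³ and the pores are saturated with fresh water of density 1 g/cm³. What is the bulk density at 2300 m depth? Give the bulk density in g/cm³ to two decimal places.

Working in km (1 km = 1000 m; β in km⁻¹ = β in m⁻¹ × 1000):
Porosity at depth: phi = 0.47·exp(−0.44×2.3) = 0.47×0.3635 = 0.1708
Bulk density: ρ_b = (1−phi)ρ_g + phi·ρ_f = 0.8292×2.67 + 0.1708×1
       = 2.214 + 0.171 = 2.385 g/cm³

2.38 g/cm³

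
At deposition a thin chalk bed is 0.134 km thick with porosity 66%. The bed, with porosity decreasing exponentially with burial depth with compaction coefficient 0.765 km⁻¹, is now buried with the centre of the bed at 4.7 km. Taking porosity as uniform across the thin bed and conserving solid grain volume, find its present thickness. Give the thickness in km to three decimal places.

Porosity at 4.7 km: phi = 0.66·exp(−0.765×4.7) = 0.0181
Solid-volume conservation: h(1−phi) = h₀(1−phi₀) ⇒ h = h₀·(1−phi₀)/(1−phi)
h = 0.134 × (1 − 0.66)/(1 − 0.0181) = 0.134 × 0.3463 = 0.0464 km

0.046 km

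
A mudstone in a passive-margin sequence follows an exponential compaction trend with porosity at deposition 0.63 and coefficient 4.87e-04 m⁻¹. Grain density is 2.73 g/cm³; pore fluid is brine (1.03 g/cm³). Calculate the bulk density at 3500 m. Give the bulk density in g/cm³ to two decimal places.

Working in km (1 km = 1000 m; k in km⁻¹ = k in m⁻¹ × 1000):
Porosity at depth: n = 0.63·exp(−0.487×3.5) = 0.63×0.1819 = 0.1146
Bulk density: ρ_b = (1−n)ρ_g + n·ρ_f = 0.8854×2.73 + 0.1146×1.03
       = 2.417 + 0.118 = 2.535 g/cm³

2.54 g/cm³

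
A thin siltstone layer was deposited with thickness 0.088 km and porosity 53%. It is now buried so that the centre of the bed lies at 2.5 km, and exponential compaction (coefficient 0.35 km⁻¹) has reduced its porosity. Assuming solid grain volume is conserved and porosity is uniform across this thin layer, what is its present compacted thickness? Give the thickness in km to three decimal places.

0.053 km

Porosity at 2.5 km: n = 0.53·exp(−0.35×2.5) = 0.2209
Solid-volume conservation: h(1−n) = h₀(1−n₀) ⇒ h = h₀·(1−n₀)/(1−n)
h = 0.088 × (1 − 0.53)/(1 − 0.2209) = 0.088 × 0.6033 = 0.0531 km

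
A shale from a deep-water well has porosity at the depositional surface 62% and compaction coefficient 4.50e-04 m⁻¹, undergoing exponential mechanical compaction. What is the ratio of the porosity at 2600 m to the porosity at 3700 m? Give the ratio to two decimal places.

1.64

Working in km (1 km = 1000 m; c in km⁻¹ = c in m⁻¹ × 1000):
n(z₁)/n(z₂) = e^(−c·z₁)/e^(−c·z₂) = e^{c(z₂−z₁)}
= exp(0.45 × 1.1) = exp(0.495) = 1.6405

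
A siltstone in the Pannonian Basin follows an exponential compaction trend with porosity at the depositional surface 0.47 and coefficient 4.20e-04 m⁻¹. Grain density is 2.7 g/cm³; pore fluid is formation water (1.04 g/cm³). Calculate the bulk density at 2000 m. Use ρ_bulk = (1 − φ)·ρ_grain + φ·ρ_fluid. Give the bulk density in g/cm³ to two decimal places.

2.36 g/cm³

Working in km (1 km = 1000 m; c in km⁻¹ = c in m⁻¹ × 1000):
Porosity at depth: n = 0.47·exp(−0.42×2) = 0.47×0.4317 = 0.2029
Bulk density: ρ_b = (1−n)ρ_g + n·ρ_f = 0.7971×2.7 + 0.2029×1.04
       = 2.152 + 0.211 = 2.363 g/cm³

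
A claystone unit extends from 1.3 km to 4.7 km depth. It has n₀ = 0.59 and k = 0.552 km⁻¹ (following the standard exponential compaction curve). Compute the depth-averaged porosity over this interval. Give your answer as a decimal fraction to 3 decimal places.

0.130

⟨n⟩ = (1/(z₂−z₁)) ∫ n₀ e^(−kz) dz = n₀·(e^(−k·z₁) − e^(−k·z₂)) / (k·(z₂−z₁))
e^(−0.552×1.3) = 0.4879; e^(−0.552×4.7) = 0.0747
⟨n⟩ = 0.59 × (0.4879 − 0.0747) / (0.552 × 3.4) = 0.59 × 0.2202 = 0.1299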